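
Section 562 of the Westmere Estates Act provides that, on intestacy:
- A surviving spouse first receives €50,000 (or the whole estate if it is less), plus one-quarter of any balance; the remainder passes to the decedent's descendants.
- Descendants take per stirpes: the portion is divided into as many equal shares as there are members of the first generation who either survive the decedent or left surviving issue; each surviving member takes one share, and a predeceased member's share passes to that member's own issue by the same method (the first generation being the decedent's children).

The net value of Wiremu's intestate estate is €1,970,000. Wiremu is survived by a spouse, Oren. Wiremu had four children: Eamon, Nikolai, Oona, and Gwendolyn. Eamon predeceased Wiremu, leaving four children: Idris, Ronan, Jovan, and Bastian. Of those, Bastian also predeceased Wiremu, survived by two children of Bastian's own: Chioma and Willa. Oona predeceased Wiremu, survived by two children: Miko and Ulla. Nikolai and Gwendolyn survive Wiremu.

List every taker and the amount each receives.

Oren: €530,000; Idris: €90,000; Ronan: €90,000; Jovan: €90,000; Chioma: €45,000; Willa: €45,000; Nikolai: €360,000; Miko: €180,000; Ulla: €180,000; Gwendolyn: €360,000

Oren first takes €50,000, leaving a balance of €1,920,000. Oren then takes one-quarter of the balance (€480,000), for a total of €530,000. The remaining €1,440,000 passes to the descendants.
The descendants' portion (€1,440,000) is divided into 4 shares of €360,000: Nikolai and Gwendolyn each take €360,000; Eamon's €360,000 share passes to Eamon's issue; Oona's €360,000 share passes to Oona's issue.
Eamon's share (€360,000) is divided into 4 shares of €90,000: Idris, Ronan, and Jovan each take €90,000; Bastian's €90,000 share passes to Bastian's issue.
Bastian's share (€90,000) is divided into 2 shares of €45,000: Chioma and Willa each take €45,000.
Oona's share (€360,000) is divided into 2 shares of €180,000: Miko and Ulla each take €180,000.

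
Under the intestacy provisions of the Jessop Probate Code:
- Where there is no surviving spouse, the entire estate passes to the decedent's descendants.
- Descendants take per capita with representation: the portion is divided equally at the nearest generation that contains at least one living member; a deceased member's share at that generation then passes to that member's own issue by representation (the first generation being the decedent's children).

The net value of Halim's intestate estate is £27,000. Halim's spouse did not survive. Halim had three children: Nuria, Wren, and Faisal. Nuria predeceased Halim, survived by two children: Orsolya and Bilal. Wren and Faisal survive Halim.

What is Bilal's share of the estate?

Bilal receives £4,500.

The entire £27,000 passes to the descendants.
That amount (£27,000) is divided into 3 shares of £9,000: Wren and Faisal each take £9,000; Nuria's £9,000 share passes to Nuria's issue.
Nuria's share (£9,000) is divided into 2 shares of £4,500: Orsolya and Bilal each take £4,500.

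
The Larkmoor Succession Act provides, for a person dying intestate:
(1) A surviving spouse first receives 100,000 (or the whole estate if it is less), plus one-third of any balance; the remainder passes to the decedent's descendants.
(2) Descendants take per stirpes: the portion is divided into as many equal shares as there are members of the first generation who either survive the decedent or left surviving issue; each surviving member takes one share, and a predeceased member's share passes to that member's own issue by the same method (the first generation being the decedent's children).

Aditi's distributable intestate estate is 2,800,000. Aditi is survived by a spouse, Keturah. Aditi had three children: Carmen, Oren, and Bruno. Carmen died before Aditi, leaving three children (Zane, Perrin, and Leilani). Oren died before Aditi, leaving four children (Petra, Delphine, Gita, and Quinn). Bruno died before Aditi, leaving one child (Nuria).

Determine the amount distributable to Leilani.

Keturah first takes 100,000, leaving a balance of 2,700,000. Keturah then takes one-third of the balance (900,000), for a total of 1,000,000. The remaining 1,800,000 passes to the descendants.
The descendants' portion (1,800,000) is divided into 3 shares of 600,000: Carmen's 600,000 share passes to Carmen's issue; Oren's 600,000 share passes to Oren's issue; Bruno's 600,000 share passes to Bruno's issue.
Carmen's share (600,000) is divided into 3 shares of 200,000: Zane, Perrin, and Leilani each take 200,000.
Oren's share (600,000) is divided into 4 shares of 150,000: Petra, Delphine, Gita, and Quinn each take 150,000.
Bruno's share (600,000) passes entirely to Nuria.

Leilani receives 200,000.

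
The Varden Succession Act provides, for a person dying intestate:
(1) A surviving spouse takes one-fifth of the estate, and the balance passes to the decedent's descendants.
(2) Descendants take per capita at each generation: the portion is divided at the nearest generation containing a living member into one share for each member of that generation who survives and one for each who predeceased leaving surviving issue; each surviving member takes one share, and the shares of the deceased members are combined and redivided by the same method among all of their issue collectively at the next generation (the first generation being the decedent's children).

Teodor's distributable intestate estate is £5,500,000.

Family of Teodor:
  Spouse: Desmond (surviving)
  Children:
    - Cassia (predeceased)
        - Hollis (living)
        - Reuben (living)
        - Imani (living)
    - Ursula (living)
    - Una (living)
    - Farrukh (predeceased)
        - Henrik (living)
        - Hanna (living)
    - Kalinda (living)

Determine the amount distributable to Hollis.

Desmond takes one-fifth of £5,500,000 = £1,100,000. The remaining £4,400,000 passes to the descendants.
The descendants' portion (£4,400,000) is divided at the children's generation into 5 shares of £880,000. Ursula, Una, and Kalinda each take £880,000. The 2 shares of the deceased (Cassia and Farrukh) are combined into a pool of £1,760,000.
That pool (£1,760,000) is divided at the grandchildren's generation equally among Hollis, Reuben, Imani, Henrik, and Hanna: £352,000 each.

Hollis receives £352,000.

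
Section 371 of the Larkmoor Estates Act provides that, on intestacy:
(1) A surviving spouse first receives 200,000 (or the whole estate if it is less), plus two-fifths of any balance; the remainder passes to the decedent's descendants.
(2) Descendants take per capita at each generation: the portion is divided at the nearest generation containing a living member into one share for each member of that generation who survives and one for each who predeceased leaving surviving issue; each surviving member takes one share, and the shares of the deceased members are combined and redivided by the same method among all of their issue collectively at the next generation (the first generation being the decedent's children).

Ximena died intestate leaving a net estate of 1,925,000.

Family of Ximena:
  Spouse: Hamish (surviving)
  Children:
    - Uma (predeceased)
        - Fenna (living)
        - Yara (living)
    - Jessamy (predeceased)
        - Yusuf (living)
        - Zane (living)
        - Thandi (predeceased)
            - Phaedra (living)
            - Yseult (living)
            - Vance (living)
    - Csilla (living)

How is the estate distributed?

Hamish: 890,000; Fenna: 138,000; Yara: 138,000; Yusuf: 138,000; Zane: 138,000; Phaedra: 46,000; Yseult: 46,000; Vance: 46,000; Csilla: 345,000

Hamish first takes 200,000, leaving a balance of 1,725,000. Hamish then takes two-fifths of the balance (690,000), for a total of 890,000. The remaining 1,035,000 passes to the descendants.
The descendants' portion (1,035,000) is divided at the children's generation into 3 shares of 345,000. Csilla takes 345,000. The 2 shares of the deceased (Uma and Jessamy) are combined into a pool of 690,000.
That pool (690,000) is divided at the grandchildren's generation into 5 shares of 138,000. Fenna, Yara, Yusuf, and Zane each take 138,000. The remaining share for the deceased Thandi (138,000) is carried to the next generation.
That pool (138,000) is divided at the great-grandchildren's generation equally among Phaedra, Yseult, and Vance: 46,000 each.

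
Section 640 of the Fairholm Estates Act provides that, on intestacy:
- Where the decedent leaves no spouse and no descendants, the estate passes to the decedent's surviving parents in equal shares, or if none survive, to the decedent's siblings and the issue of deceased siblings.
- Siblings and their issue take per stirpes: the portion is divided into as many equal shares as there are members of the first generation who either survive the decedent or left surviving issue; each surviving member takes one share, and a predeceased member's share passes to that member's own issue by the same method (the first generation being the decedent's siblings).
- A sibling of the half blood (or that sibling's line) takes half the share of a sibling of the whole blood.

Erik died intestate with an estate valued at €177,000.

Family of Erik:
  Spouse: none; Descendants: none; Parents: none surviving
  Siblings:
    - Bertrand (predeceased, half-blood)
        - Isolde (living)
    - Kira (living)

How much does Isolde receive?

Isolde receives €59,000.

The entire €177,000 passes to the siblings and their issue.
Counting each half-blood sibling's line as half a unit, there are 3/2 units in €177,000, so one unit is €118,000. Whole-blood lines (Kira) take €118,000 each; half-blood lines (Bertrand) take €59,000 each.
Bertrand's share (€59,000) passes entirely to Isolde.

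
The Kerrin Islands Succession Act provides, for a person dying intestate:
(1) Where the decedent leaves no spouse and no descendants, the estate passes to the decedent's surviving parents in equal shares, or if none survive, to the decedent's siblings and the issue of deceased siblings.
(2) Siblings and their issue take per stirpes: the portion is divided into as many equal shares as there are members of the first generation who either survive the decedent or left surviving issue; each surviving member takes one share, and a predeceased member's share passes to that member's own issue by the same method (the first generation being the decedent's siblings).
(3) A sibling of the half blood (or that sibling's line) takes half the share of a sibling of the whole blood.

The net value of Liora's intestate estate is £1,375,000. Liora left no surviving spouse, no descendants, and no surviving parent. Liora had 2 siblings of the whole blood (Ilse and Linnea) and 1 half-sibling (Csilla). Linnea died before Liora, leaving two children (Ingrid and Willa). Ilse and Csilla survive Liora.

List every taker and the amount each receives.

The entire £1,375,000 passes to the siblings and their issue.
Counting each half-blood sibling's line as half a unit, there are 5/2 units in £1,375,000, so one unit is £550,000. Whole-blood lines (Ilse and Linnea) take £550,000 each; half-blood lines (Csilla) take £275,000 each.
Linnea's share (£550,000) is divided into 2 shares of £275,000: Ingrid and Willa each take £275,000.

Ilse: £550,000; Ingrid: £275,000; Willa: £275,000; Csilla: £275,000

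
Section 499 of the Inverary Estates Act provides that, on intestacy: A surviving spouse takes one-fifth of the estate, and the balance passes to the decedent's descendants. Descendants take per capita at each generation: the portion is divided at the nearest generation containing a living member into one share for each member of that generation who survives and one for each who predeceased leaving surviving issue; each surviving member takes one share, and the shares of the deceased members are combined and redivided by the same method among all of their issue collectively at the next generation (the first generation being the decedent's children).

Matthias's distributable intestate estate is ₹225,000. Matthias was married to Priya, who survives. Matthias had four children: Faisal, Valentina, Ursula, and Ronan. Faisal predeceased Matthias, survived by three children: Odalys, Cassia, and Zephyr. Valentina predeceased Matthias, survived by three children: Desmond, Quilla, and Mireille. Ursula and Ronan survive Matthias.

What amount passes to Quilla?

Priya takes one-fifth of ₹225,000 = ₹45,000. The remaining ₹180,000 passes to the descendants.
The descendants' portion (₹180,000) is divided at the children's generation into 4 shares of ₹45,000. Ursula and Ronan each take ₹45,000. The 2 shares of the deceased (Faisal and Valentina) are combined into a pool of ₹90,000.
That pool (₹90,000) is divided at the grandchildren's generation equally among Odalys, Cassia, Zephyr, Desmond, Quilla, and Mireille: ₹15,000 each.

Quilla receives ₹15,000.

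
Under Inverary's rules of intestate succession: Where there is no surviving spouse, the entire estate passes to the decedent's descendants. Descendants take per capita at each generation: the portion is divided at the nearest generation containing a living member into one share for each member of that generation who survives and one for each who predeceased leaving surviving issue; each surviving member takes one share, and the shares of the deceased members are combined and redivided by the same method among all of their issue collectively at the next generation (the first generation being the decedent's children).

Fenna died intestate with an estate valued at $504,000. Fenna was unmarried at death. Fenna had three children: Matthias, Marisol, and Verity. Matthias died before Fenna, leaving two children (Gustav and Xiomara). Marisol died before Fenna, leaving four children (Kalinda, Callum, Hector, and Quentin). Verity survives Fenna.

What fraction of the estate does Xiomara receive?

The entire $504,000 passes to the descendants.
That amount ($504,000) is divided at the children's generation into 3 shares of $168,000. Verity takes $168,000. The 2 shares of the deceased (Matthias and Marisol) are combined into a pool of $336,000.
That pool ($336,000) is divided at the grandchildren's generation equally among Gustav, Xiomara, Kalinda, Callum, Hector, and Quentin: $56,000 each.

Xiomara receives 1/9 of the estate.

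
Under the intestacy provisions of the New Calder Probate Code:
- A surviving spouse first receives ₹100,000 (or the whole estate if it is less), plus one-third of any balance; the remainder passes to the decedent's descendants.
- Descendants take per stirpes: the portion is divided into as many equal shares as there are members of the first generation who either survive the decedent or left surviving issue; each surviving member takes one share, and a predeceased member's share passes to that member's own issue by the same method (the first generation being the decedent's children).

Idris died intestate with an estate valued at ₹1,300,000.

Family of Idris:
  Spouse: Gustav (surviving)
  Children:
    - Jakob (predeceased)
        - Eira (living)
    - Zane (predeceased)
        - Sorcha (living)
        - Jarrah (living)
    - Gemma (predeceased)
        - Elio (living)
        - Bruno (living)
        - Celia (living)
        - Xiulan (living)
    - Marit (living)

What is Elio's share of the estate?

Elio receives ₹50,000.

Gustav first takes ₹100,000, leaving a balance of ₹1,200,000. Gustav then takes one-third of the balance (₹400,000), for a total of ₹500,000. The remaining ₹800,000 passes to the descendants.
The descendants' portion (₹800,000) is divided into 4 shares of ₹200,000: Marit takes ₹200,000; Jakob's ₹200,000 share passes to Jakob's issue; Zane's ₹200,000 share passes to Zane's issue; Gemma's ₹200,000 share passes to Gemma's issue.
Jakob's share (₹200,000) passes entirely to Eira.
Zane's share (₹200,000) is divided into 2 shares of ₹100,000: Sorcha and Jarrah each take ₹100,000.
Gemma's share (₹200,000) is divided into 4 shares of ₹50,000: Elio, Bruno, Celia, and Xiulan each take ₹50,000.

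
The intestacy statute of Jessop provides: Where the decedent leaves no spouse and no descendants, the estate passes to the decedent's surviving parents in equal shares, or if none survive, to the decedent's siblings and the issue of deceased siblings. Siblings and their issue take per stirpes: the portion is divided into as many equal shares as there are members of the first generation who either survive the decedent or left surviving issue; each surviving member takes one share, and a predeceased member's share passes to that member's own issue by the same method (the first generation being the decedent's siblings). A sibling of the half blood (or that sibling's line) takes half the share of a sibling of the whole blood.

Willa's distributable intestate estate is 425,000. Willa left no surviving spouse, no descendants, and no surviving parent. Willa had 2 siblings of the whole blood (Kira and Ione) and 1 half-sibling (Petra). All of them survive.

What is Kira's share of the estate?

The entire 425,000 passes to the siblings and their issue.
Counting each half-blood sibling's line as half a unit, there are 5/2 units in 425,000, so one unit is 170,000. Whole-blood lines (Kira and Ione) take 170,000 each; half-blood lines (Petra) take 85,000 each.

Kira receives 170,000.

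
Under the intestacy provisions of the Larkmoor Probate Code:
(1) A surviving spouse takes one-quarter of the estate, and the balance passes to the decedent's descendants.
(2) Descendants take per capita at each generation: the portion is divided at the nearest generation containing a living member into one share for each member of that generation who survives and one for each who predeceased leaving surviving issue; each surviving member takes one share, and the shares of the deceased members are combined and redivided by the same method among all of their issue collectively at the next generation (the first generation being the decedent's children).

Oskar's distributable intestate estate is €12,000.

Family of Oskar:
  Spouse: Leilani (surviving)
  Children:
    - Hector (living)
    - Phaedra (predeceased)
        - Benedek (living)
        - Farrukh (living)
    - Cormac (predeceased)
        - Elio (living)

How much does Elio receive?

Elio receives €2,000.

Leilani takes one-quarter of €12,000 = €3,000. The remaining €9,000 passes to the descendants.
The descendants' portion (€9,000) is divided at the children's generation into 3 shares of €3,000. Hector takes €3,000. The 2 shares of the deceased (Phaedra and Cormac) are combined into a pool of €6,000.
That pool (€6,000) is divided at the grandchildren's generation equally among Benedek, Farrukh, and Elio: €2,000 each.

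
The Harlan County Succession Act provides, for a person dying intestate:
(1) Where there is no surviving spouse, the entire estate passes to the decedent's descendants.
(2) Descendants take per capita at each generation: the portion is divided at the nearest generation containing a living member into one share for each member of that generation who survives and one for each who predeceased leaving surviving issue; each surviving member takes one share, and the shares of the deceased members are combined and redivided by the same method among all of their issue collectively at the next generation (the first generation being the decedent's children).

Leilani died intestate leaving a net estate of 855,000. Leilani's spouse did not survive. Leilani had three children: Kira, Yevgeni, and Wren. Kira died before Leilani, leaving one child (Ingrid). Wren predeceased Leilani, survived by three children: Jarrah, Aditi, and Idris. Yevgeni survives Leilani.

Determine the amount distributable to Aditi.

Aditi receives 142,500.

The entire 855,000 passes to the descendants.
That amount (855,000) is divided at the children's generation into 3 shares of 285,000. Yevgeni takes 285,000. The 2 shares of the deceased (Kira and Wren) are combined into a pool of 570,000.
That pool (570,000) is divided at the grandchildren's generation equally among Ingrid, Jarrah, Aditi, and Idris: 142,500 each.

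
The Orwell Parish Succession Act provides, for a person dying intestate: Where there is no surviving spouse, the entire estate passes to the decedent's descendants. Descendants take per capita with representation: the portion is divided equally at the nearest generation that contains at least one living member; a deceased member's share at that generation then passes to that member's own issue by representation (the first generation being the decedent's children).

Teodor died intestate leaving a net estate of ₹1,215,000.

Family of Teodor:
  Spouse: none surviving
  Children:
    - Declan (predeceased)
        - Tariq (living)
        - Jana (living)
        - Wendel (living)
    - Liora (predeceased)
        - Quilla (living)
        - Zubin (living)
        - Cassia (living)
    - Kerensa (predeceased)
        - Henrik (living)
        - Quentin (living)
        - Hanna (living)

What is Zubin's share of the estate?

Zubin receives ₹135,000.

The entire ₹1,215,000 passes to the descendants.
No child survives, so the initial division is made at the grandchildren's generation.
That amount (₹1,215,000) is divided into 9 shares of ₹135,000: Tariq, Jana, Wendel, Quilla, Zubin, Cassia, Henrik, Quentin, and Hanna each take ₹135,000.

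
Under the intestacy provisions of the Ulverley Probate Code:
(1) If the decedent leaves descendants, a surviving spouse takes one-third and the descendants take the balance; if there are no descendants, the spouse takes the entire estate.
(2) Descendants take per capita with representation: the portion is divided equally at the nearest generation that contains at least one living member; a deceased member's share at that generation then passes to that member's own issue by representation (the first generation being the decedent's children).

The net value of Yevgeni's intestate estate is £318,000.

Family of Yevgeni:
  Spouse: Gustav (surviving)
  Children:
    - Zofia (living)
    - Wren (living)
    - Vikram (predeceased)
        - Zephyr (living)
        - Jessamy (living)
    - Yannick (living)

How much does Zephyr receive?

Zephyr receives £26,500.

Gustav takes one-third of £318,000 = £106,000. The remaining £212,000 passes to the descendants.
The descendants' portion (£212,000) is divided into 4 shares of £53,000: Zofia, Wren, and Yannick each take £53,000; Vikram's £53,000 share passes to Vikram's issue.
Vikram's share (£53,000) is divided into 2 shares of £26,500: Zephyr and Jessamy each take £26,500.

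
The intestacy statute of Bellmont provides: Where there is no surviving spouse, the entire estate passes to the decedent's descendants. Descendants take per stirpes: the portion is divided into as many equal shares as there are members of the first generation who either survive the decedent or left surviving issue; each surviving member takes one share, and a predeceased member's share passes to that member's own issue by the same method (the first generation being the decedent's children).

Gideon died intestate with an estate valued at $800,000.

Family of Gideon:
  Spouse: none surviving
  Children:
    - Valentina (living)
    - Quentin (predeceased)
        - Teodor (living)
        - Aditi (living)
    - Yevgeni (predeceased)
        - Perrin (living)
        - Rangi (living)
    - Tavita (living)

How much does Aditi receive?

The entire $800,000 passes to the descendants.
That amount ($800,000) is divided into 4 shares of $200,000: Valentina and Tavita each take $200,000; Quentin's $200,000 share passes to Quentin's issue; Yevgeni's $200,000 share passes to Yevgeni's issue.
Quentin's share ($200,000) is divided into 2 shares of $100,000: Teodor and Aditi each take $100,000.
Yevgeni's share ($200,000) is divided into 2 shares of $100,000: Perrin and Rangi each take $100,000.

Aditi receives $100,000.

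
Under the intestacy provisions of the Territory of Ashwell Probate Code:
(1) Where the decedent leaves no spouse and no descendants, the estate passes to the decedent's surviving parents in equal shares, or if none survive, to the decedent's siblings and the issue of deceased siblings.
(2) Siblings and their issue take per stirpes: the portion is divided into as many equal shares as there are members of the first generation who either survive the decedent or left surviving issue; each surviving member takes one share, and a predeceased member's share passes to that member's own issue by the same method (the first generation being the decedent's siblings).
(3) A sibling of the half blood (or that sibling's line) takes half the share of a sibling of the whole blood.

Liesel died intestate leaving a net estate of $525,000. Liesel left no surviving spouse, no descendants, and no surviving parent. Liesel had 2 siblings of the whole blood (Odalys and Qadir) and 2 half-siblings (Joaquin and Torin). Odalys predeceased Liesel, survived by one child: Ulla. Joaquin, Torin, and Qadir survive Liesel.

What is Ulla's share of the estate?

The entire $525,000 passes to the siblings and their issue.
Counting each half-blood sibling's line as half a unit, there are 3 units in $525,000, so one unit is $175,000. Whole-blood lines (Odalys and Qadir) take $175,000 each; half-blood lines (Joaquin and Torin) take $87,500 each.
Odalys's share ($175,000) passes entirely to Ulla.

Ulla receives $175,000.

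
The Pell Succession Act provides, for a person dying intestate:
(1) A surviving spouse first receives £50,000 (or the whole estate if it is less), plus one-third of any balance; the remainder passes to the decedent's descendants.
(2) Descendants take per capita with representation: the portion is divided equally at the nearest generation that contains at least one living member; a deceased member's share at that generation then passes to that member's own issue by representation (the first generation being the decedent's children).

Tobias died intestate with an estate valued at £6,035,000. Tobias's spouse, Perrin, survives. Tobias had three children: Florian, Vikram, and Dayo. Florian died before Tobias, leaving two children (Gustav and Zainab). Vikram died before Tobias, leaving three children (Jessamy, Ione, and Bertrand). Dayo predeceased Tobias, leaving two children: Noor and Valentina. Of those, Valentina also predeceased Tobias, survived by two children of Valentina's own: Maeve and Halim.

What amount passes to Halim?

Halim receives £285,000.

Perrin first takes £50,000, leaving a balance of £5,985,000. Perrin then takes one-third of the balance (£1,995,000), for a total of £2,045,000. The remaining £3,990,000 passes to the descendants.
No child survives, so the initial division is made at the grandchildren's generation.
The descendants' portion (£3,990,000) is divided into 7 shares of £570,000: Gustav, Zainab, Jessamy, Ione, Bertrand, and Noor each take £570,000; Valentina's £570,000 share passes to Valentina's issue.
Valentina's share (£570,000) is divided into 2 shares of £285,000: Maeve and Halim each take £285,000.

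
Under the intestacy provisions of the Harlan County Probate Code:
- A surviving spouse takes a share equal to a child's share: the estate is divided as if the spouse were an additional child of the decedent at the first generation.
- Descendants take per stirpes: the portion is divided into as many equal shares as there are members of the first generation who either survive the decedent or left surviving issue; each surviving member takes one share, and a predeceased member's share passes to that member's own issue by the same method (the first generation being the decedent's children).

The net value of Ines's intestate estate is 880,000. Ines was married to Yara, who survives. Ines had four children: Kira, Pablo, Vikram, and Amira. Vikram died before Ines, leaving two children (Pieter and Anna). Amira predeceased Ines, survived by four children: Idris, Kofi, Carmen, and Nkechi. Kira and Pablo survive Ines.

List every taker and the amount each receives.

Yara: 176,000; Kira: 176,000; Pablo: 176,000; Pieter: 88,000; Anna: 88,000; Idris: 44,000; Kofi: 44,000; Carmen: 44,000; Nkechi: 44,000

The spouse counts as an additional share at the children's level, so there are 5 primary shares of 176,000. Yara takes one such share (176,000).
The children's combined portion (704,000) is divided into 4 shares of 176,000: Kira and Pablo each take 176,000; Vikram's 176,000 share passes to Vikram's issue; Amira's 176,000 share passes to Amira's issue.
Vikram's share (176,000) is divided into 2 shares of 88,000: Pieter and Anna each take 88,000.
Amira's share (176,000) is divided into 4 shares of 44,000: Idris, Kofi, Carmen, and Nkechi each take 44,000.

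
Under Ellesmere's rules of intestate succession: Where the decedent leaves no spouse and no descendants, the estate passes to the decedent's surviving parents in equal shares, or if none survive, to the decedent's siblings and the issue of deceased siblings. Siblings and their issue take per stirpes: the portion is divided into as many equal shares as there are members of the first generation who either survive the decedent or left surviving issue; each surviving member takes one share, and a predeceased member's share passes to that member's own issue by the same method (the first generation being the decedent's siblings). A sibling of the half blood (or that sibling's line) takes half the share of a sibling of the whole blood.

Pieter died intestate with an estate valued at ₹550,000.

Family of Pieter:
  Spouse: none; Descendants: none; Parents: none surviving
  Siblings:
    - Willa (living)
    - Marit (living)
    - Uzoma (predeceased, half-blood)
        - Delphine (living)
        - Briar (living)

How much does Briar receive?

The entire ₹550,000 passes to the siblings and their issue.
Counting each half-blood sibling's line as half a unit, there are 5/2 units in ₹550,000, so one unit is ₹220,000. Whole-blood lines (Willa and Marit) take ₹220,000 each; half-blood lines (Uzoma) take ₹110,000 each.
Uzoma's share (₹110,000) is divided into 2 shares of ₹55,000: Delphine and Briar each take ₹55,000.

Briar receives ₹55,000.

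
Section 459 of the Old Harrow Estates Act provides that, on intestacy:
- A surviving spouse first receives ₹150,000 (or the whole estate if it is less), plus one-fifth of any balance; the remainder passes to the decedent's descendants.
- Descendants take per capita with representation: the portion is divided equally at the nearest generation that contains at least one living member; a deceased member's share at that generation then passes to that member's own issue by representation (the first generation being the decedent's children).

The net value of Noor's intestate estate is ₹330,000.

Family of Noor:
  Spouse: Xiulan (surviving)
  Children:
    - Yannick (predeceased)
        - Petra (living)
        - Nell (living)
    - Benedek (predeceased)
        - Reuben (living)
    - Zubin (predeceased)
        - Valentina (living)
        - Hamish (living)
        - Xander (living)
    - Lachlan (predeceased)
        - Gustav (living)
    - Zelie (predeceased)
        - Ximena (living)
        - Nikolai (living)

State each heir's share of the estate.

Xiulan: ₹186,000; Petra: ₹16,000; Nell: ₹16,000; Reuben: ₹16,000; Valentina: ₹16,000; Hamish: ₹16,000; Xander: ₹16,000; Gustav: ₹16,000; Ximena: ₹16,000; Nikolai: ₹16,000

Xiulan first takes ₹150,000, leaving a balance of ₹180,000. Xiulan then takes one-fifth of the balance (₹36,000), for a total of ₹186,000. The remaining ₹144,000 passes to the descendants.
No child survives, so the initial division is made at the grandchildren's generation.
The descendants' portion (₹144,000) is divided into 9 shares of ₹16,000: Petra, Nell, Reuben, Valentina, Hamish, Xander, Gustav, Ximena, and Nikolai each take ₹16,000.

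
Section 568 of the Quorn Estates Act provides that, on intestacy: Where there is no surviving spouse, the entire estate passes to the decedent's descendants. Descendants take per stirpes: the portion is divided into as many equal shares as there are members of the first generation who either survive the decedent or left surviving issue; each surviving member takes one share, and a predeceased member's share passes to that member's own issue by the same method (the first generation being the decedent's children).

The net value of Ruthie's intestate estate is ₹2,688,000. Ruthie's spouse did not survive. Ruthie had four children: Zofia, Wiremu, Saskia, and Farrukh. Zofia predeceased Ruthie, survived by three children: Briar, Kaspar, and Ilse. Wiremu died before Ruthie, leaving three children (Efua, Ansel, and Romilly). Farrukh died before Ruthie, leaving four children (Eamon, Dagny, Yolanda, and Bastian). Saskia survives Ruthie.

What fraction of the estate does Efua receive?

Efua receives 1/12 of the estate.

The entire ₹2,688,000 passes to the descendants.
That amount (₹2,688,000) is divided into 4 shares of ₹672,000: Saskia takes ₹672,000; Zofia's ₹672,000 share passes to Zofia's issue; Wiremu's ₹672,000 share passes to Wiremu's issue; Farrukh's ₹672,000 share passes to Farrukh's issue.
Zofia's share (₹672,000) is divided into 3 shares of ₹224,000: Briar, Kaspar, and Ilse each take ₹224,000.
Wiremu's share (₹672,000) is divided into 3 shares of ₹224,000: Efua, Ansel, and Romilly each take ₹224,000.
Farrukh's share (₹672,000) is divided into 4 shares of ₹168,000: Eamon, Dagny, Yolanda, and Bastian each take ₹168,000.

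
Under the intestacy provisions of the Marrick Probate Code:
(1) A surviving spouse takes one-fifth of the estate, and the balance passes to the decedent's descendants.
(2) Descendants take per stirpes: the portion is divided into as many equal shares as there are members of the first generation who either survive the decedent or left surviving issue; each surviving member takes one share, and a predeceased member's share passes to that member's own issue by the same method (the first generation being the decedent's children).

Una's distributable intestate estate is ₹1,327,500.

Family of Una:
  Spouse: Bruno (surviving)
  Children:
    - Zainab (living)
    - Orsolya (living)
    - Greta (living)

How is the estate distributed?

Bruno: ₹265,500; Zainab: ₹354,000; Orsolya: ₹354,000; Greta: ₹354,000

Bruno takes one-fifth of ₹1,327,500 = ₹265,500. The remaining ₹1,062,000 passes to the descendants.
The descendants' portion (₹1,062,000) is divided into 3 shares of ₹354,000: Zainab, Orsolya, and Greta each take ₹354,000.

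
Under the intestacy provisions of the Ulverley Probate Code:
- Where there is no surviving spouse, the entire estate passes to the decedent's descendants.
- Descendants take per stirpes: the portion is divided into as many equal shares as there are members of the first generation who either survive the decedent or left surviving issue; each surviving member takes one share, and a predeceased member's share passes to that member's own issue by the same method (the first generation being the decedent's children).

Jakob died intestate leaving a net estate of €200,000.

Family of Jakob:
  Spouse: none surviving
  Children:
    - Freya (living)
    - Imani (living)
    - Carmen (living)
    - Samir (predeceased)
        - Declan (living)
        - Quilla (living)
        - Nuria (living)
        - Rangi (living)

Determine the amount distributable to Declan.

The entire €200,000 passes to the descendants.
That amount (€200,000) is divided into 4 shares of €50,000: Freya, Imani, and Carmen each take €50,000; Samir's €50,000 share passes to Samir's issue.
Samir's share (€50,000) is divided into 4 shares of €12,500: Declan, Quilla, Nuria, and Rangi each take €12,500.

Declan receives €12,500.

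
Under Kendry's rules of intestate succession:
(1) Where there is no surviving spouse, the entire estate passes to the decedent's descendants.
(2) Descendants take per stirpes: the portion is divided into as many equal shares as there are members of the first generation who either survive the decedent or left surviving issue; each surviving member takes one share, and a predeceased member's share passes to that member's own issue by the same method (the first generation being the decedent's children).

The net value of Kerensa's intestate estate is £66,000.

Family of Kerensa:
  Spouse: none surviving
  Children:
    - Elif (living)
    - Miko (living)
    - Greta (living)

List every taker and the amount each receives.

The entire £66,000 passes to the descendants.
That amount (£66,000) is divided into 3 shares of £22,000: Elif, Miko, and Greta each take £22,000.

Elif: £22,000; Miko: £22,000; Greta: £22,000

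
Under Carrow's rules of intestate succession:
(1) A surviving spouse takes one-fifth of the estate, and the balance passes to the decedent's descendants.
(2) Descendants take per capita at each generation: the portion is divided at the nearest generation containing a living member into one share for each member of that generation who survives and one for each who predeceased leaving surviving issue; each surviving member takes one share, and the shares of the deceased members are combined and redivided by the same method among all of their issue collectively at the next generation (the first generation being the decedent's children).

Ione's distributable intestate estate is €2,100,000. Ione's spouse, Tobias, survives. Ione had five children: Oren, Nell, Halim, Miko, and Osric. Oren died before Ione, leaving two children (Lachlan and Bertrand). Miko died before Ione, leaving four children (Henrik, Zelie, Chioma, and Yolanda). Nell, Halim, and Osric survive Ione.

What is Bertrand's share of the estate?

Tobias takes one-fifth of €2,100,000 = €420,000. The remaining €1,680,000 passes to the descendants.
The descendants' portion (€1,680,000) is divided at the children's generation into 5 shares of €336,000. Nell, Halim, and Osric each take €336,000. The 2 shares of the deceased (Oren and Miko) are combined into a pool of €672,000.
That pool (€672,000) is divided at the grandchildren's generation equally among Lachlan, Bertrand, Henrik, Zelie, Chioma, and Yolanda: €112,000 each.

Bertrand receives €112,000.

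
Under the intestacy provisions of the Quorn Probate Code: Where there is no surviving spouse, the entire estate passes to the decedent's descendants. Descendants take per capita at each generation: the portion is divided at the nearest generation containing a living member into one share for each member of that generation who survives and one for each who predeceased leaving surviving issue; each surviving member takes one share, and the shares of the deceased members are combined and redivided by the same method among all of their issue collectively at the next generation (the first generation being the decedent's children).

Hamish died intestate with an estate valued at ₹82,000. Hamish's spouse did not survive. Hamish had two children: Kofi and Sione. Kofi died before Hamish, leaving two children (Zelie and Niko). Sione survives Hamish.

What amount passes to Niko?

The entire ₹82,000 passes to the descendants.
That amount (₹82,000) is divided at the children's generation into 2 shares of ₹41,000. Sione takes ₹41,000. The remaining share for the deceased Kofi (₹41,000) is carried to the next generation.
That pool (₹41,000) is divided at the grandchildren's generation equally among Zelie and Niko: ₹20,500 each.

Niko receives ₹20,500.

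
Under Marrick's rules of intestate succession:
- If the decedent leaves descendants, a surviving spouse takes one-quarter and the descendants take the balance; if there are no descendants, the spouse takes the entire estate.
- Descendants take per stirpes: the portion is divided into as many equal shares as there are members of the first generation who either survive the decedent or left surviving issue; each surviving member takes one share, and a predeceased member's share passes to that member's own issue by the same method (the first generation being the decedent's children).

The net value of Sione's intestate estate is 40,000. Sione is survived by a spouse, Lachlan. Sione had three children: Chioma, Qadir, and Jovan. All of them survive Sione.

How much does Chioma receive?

Chioma receives 10,000.

Lachlan takes one-quarter of 40,000 = 10,000. The remaining 30,000 passes to the descendants.
The descendants' portion (30,000) is divided into 3 shares of 10,000: Chioma, Qadir, and Jovan each take 10,000.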